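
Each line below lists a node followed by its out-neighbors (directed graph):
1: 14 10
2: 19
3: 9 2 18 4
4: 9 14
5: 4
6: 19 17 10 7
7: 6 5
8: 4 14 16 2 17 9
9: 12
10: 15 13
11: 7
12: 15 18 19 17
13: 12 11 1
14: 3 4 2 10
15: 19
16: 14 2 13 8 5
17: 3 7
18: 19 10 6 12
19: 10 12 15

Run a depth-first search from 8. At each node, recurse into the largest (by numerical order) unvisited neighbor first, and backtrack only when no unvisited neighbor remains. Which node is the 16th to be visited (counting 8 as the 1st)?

3

Visit 8
8 → 17
17 → 7
7 → 6
6 → 19
19 → 15
19 → 12
12 → 18
18 → 10
10 → 13
13 → 11
13 → 1
1 → 14
14 → 4
4 → 9
14 → 3
3 → 2
7 → 5
8 → 16

Visit order: 8, 17, 7, 6, 19, 15, 12, 18, 10, 13, 11, 1, 14, 4, 9, 3, 2, 5, 16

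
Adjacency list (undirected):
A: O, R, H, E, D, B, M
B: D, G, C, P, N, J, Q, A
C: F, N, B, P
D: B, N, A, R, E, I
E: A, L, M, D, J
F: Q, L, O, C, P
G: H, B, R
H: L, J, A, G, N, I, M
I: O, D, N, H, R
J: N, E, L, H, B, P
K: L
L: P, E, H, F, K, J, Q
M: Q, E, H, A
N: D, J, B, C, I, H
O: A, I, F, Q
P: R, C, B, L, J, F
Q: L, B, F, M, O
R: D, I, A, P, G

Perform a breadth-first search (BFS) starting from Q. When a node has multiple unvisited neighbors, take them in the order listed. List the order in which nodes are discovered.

Q, L, B, F, M, O, P, E, H, K, J, D, G, C, N, A, I, R

Visit Q; enqueue L, B, F, M, O → queue [L, B, F, M, O]
Visit L; enqueue P, E, H, K, J → queue [B, F, M, O, P, E, H, K, J]
Visit B; enqueue D, G, C, N, A → queue [F, M, O, P, E, H, K, J, D, G, C, N, A]
Visit F → queue [M, O, P, E, H, K, J, D, G, C, N, A]
Visit M → queue [O, P, E, H, K, J, D, G, C, N, A]
Visit O; enqueue I → queue [P, E, H, K, J, D, G, C, N, A, I]
Visit P; enqueue R → queue [E, H, K, J, D, G, C, N, A, I, R]
Visit E → queue [H, K, J, D, G, C, N, A, I, R]
Visit H → queue [K, J, D, G, C, N, A, I, R]
Visit K → queue [J, D, G, C, N, A, I, R]
Visit J → queue [D, G, C, N, A, I, R]
Visit D → queue [G, C, N, A, I, R]
Visit G → queue [C, N, A, I, R]
Visit C → queue [N, A, I, R]
Visit N → queue [A, I, R]
Visit A → queue [I, R]
Visit I → queue [R]
Visit R → queue []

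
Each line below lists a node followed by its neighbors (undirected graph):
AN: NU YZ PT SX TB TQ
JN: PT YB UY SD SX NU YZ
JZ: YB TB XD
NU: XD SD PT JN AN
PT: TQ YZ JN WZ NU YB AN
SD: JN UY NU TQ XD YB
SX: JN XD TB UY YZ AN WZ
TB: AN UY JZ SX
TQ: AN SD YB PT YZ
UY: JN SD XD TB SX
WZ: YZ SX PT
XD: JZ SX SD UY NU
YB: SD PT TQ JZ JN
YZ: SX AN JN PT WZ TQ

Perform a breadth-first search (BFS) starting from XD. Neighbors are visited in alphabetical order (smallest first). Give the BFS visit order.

XD → JZ → NU → SD → SX → UY → TB → YB → AN → JN → PT → TQ → WZ → YZ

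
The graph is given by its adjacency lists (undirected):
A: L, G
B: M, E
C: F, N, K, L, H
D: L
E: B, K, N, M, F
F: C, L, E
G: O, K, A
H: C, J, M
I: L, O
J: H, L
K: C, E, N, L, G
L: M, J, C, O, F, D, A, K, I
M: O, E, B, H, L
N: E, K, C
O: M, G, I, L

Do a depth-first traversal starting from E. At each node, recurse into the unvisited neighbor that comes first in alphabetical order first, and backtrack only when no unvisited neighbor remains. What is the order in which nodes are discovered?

E B M H C F L A G K N O I D J

Visit E
E → B
B → M
M → H
H → C
C → F
F → L
L → A
A → G
G → K
K → N
G → O
O → I
L → D
L → J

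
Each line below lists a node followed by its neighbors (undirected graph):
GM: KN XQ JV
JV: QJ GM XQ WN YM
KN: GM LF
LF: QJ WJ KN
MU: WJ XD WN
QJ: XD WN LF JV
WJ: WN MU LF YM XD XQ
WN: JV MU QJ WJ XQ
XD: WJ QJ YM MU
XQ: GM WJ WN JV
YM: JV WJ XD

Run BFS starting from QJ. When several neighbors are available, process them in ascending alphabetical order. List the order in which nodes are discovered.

Visit QJ; enqueue JV, LF, WN, XD → queue [JV, LF, WN, XD]
Visit JV; enqueue GM, XQ, YM → queue [LF, WN, XD, GM, XQ, YM]
Visit LF; enqueue KN, WJ → queue [WN, XD, GM, XQ, YM, KN, WJ]
Visit WN; enqueue MU → queue [XD, GM, XQ, YM, KN, WJ, MU]
Visit XD → queue [GM, XQ, YM, KN, WJ, MU]
Visit GM → queue [XQ, YM, KN, WJ, MU]
Visit XQ → queue [YM, KN, WJ, MU]
Visit YM → queue [KN, WJ, MU]
Visit KN → queue [WJ, MU]
Visit WJ → queue [MU]
Visit MU → queue []

QJ JV LF WN XD GM XQ YM KN WJ MU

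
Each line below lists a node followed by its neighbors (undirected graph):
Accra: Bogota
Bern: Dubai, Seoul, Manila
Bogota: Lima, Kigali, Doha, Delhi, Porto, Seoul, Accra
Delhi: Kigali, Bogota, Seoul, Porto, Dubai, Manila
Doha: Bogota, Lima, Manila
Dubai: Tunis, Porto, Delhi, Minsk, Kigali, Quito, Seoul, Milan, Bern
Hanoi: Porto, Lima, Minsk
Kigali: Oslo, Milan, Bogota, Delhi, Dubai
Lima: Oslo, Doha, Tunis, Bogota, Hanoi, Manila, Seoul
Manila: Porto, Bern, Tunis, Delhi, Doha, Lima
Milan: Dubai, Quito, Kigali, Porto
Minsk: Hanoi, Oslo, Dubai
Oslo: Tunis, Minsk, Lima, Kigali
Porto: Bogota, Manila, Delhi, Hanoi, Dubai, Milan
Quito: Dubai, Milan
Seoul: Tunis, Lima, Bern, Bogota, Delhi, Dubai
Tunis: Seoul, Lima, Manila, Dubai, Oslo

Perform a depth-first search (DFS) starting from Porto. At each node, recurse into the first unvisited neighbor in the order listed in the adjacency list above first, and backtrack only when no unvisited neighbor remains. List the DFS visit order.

Porto, Bogota, Lima, Oslo, Tunis, Seoul, Bern, Dubai, Delhi, Kigali, Milan, Quito, Manila, Doha, Minsk, Hanoi, Accra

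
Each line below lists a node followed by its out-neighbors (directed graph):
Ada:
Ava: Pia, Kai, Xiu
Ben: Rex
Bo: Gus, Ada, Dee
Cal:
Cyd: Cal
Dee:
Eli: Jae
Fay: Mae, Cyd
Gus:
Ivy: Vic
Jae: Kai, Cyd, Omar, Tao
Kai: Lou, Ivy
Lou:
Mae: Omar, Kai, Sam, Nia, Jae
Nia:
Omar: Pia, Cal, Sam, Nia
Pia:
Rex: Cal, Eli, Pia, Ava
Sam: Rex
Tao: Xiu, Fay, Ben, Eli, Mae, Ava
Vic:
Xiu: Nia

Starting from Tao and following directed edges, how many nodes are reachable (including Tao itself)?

19

BFS from Tao visits: Tao, Xiu, Fay, Ben, Eli, Mae, Ava, Nia, Cyd, Rex, Jae, Omar, Kai, Sam, Pia, Cal, Lou, Ivy, Vic
Reachable nodes: 19 of 23 total.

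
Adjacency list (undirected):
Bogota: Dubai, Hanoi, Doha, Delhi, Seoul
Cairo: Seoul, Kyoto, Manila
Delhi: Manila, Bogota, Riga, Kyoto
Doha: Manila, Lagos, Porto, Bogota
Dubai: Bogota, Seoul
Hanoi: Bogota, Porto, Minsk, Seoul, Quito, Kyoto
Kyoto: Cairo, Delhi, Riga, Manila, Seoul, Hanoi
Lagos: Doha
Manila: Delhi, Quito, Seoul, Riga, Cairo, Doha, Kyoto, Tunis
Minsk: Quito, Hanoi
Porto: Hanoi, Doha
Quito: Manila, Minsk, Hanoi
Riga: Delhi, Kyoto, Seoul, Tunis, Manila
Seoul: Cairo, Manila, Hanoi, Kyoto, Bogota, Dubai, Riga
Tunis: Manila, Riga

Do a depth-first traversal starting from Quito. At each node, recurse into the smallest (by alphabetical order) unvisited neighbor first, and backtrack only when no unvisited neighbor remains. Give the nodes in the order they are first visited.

Visit Quito
Quito → Hanoi
Hanoi → Bogota
Bogota → Delhi
Delhi → Kyoto
Kyoto → Cairo
Cairo → Manila
Manila → Doha
Doha → Lagos
Doha → Porto
Manila → Riga
Riga → Seoul
Seoul → Dubai
Riga → Tunis
Hanoi → Minsk

Quito Hanoi Bogota Delhi Kyoto Cairo Manila Doha Lagos Porto Riga Seoul Dubai Tunis Minsk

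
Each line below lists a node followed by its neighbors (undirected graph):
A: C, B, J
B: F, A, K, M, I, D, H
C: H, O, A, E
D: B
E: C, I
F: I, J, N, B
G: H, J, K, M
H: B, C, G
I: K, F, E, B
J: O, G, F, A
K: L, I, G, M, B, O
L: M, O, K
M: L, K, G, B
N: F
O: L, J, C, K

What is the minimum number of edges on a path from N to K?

3

Level 0: N
Level 1: F
Level 2: B, I, J
Level 3: A, D, E, G, H, K, M, O
Level 4: C, L
K first appears at level 3.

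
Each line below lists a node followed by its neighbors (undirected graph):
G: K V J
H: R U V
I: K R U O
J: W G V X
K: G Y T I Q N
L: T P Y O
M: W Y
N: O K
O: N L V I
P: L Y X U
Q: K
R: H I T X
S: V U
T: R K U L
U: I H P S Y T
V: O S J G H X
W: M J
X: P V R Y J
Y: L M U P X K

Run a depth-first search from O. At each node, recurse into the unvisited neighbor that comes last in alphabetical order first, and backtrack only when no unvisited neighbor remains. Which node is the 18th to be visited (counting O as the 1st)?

P

Visit O
O → V
V → X
X → Y
Y → U
U → T
T → R
R → I
I → K
K → Q
K → N
K → G
G → J
J → W
W → M
R → H
T → L
L → P
U → S

Visit order: O, V, X, Y, U, T, R, I, K, Q, N, G, J, W, M, H, L, P, S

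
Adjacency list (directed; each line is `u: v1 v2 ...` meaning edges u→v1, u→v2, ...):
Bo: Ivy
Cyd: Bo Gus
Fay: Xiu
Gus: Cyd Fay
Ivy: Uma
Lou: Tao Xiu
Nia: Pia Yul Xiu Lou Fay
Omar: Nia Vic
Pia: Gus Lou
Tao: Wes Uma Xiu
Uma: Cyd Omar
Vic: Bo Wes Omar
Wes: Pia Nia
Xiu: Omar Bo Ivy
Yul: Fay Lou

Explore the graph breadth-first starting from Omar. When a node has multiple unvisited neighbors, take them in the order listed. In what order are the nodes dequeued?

Omar, Nia, Vic, Pia, Yul, Xiu, Lou, Fay, Bo, Wes, Gus, Ivy, Tao, Cyd, Uma

Visit Omar; enqueue Nia, Vic → queue [Nia, Vic]
Visit Nia; enqueue Pia, Yul, Xiu, Lou, Fay → queue [Vic, Pia, Yul, Xiu, Lou, Fay]
Visit Vic; enqueue Bo, Wes → queue [Pia, Yul, Xiu, Lou, Fay, Bo, Wes]
Visit Pia; enqueue Gus → queue [Yul, Xiu, Lou, Fay, Bo, Wes, Gus]
Visit Yul → queue [Xiu, Lou, Fay, Bo, Wes, Gus]
Visit Xiu; enqueue Ivy → queue [Lou, Fay, Bo, Wes, Gus, Ivy]
Visit Lou; enqueue Tao → queue [Fay, Bo, Wes, Gus, Ivy, Tao]
Visit Fay → queue [Bo, Wes, Gus, Ivy, Tao]
Visit Bo → queue [Wes, Gus, Ivy, Tao]
Visit Wes → queue [Gus, Ivy, Tao]
Visit Gus; enqueue Cyd → queue [Ivy, Tao, Cyd]
Visit Ivy; enqueue Uma → queue [Tao, Cyd, Uma]
Visit Tao → queue [Cyd, Uma]
Visit Cyd → queue [Uma]
Visit Uma → queue []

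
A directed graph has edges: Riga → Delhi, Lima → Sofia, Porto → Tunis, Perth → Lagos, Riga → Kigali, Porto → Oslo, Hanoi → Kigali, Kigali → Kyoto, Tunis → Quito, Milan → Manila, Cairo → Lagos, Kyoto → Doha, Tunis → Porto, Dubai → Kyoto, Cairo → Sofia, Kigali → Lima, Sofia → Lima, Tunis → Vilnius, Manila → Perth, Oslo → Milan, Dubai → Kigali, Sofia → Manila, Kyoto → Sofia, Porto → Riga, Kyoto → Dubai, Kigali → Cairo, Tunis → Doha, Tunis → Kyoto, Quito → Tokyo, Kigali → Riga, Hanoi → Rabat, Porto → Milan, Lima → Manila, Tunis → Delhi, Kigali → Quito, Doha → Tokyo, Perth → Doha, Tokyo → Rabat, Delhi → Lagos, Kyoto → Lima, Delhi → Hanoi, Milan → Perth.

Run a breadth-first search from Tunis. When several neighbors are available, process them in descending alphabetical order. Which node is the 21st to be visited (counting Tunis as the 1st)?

Cairo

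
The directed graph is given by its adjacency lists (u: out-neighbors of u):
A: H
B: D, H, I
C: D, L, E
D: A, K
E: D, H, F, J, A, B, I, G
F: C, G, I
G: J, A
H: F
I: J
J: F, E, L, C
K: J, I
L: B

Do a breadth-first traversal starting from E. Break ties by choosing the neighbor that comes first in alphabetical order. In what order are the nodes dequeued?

E A B D F G H I J K C L

Visit E; enqueue A, B, D, F, G, H, I, J → queue [A, B, D, F, G, H, I, J]
Visit A → queue [B, D, F, G, H, I, J]
Visit B → queue [D, F, G, H, I, J]
Visit D; enqueue K → queue [F, G, H, I, J, K]
Visit F; enqueue C → queue [G, H, I, J, K, C]
Visit G → queue [H, I, J, K, C]
Visit H → queue [I, J, K, C]
Visit I → queue [J, K, C]
Visit J; enqueue L → queue [K, C, L]
Visit K → queue [C, L]
Visit C → queue [L]
Visit L → queue []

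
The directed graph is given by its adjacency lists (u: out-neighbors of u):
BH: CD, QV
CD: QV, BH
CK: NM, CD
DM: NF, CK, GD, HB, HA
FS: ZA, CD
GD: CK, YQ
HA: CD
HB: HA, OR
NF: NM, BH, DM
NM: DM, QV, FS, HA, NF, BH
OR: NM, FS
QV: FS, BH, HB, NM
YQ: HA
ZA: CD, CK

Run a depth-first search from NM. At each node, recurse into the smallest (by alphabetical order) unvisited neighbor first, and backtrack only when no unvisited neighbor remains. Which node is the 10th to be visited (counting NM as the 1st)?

OR

Visit NM
NM → BH
BH → CD
CD → QV
QV → FS
FS → ZA
ZA → CK
QV → HB
HB → HA
HB → OR
NM → DM
DM → GD
GD → YQ
DM → NF

Visit order: NM, BH, CD, QV, FS, ZA, CK, HB, HA, OR, DM, GD, YQ, NF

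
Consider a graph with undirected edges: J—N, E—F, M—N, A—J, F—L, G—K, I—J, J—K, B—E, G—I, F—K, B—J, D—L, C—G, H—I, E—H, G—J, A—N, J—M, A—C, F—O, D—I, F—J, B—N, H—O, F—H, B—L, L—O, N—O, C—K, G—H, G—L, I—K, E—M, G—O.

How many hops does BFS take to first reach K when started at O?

Level 0: O
Level 1: F, G, H, L, N
Level 2: A, B, C, D, E, I, J, K, M
K first appears at level 2.

2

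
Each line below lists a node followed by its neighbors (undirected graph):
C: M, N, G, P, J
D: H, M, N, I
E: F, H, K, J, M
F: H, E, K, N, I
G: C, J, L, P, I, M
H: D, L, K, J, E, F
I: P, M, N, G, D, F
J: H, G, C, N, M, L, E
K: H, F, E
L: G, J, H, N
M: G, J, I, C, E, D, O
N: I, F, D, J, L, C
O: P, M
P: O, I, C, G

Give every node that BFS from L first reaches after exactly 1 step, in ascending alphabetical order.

Level 0: L
Level 1: G, H, J, N
Level 2: C, D, E, F, I, K, M, P
Level 3: O

G, H, J, N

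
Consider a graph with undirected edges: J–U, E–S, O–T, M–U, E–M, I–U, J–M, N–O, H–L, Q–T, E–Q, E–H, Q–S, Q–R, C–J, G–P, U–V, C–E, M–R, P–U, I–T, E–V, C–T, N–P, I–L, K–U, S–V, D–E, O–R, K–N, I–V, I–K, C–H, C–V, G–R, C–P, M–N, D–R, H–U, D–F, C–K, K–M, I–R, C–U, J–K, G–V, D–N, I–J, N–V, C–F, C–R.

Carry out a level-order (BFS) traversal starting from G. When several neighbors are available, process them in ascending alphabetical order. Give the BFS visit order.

Visit G; enqueue P, R, V → queue [P, R, V]
Visit P; enqueue C, N, U → queue [R, V, C, N, U]
Visit R; enqueue D, I, M, O, Q → queue [V, C, N, U, D, I, M, O, Q]
Visit V; enqueue E, S → queue [C, N, U, D, I, M, O, Q, E, S]
Visit C; enqueue F, H, J, K, T → queue [N, U, D, I, M, O, Q, E, S, F, H, J, K, T]
Visit N → queue [U, D, I, M, O, Q, E, S, F, H, J, K, T]
Visit U → queue [D, I, M, O, Q, E, S, F, H, J, K, T]
Visit D → queue [I, M, O, Q, E, S, F, H, J, K, T]
Visit I; enqueue L → queue [M, O, Q, E, S, F, H, J, K, T, L]
Visit M → queue [O, Q, E, S, F, H, J, K, T, L]
Visit O → queue [Q, E, S, F, H, J, K, T, L]
Visit Q → queue [E, S, F, H, J, K, T, L]
Visit E → queue [S, F, H, J, K, T, L]
Visit S → queue [F, H, J, K, T, L]
Visit F → queue [H, J, K, T, L]
Visit H → queue [J, K, T, L]
Visit J → queue [K, T, L]
Visit K → queue [T, L]
Visit T → queue [L]
Visit L → queue []

G P R V C N U D I M O Q E S F H J K T L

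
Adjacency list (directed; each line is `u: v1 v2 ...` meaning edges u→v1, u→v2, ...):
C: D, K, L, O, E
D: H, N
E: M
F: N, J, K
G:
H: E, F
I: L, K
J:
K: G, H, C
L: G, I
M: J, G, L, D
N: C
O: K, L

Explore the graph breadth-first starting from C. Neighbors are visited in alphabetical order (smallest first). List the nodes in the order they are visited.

Visit C; enqueue D, E, K, L, O → queue [D, E, K, L, O]
Visit D; enqueue H, N → queue [E, K, L, O, H, N]
Visit E; enqueue M → queue [K, L, O, H, N, M]
Visit K; enqueue G → queue [L, O, H, N, M, G]
Visit L; enqueue I → queue [O, H, N, M, G, I]
Visit O → queue [H, N, M, G, I]
Visit H; enqueue F → queue [N, M, G, I, F]
Visit N → queue [M, G, I, F]
Visit M; enqueue J → queue [G, I, F, J]
Visit G → queue [I, F, J]
Visit I → queue [F, J]
Visit F → queue [J]
Visit J → queue []

C -> D -> E -> K -> L -> O -> H -> N -> M -> G -> I -> F -> J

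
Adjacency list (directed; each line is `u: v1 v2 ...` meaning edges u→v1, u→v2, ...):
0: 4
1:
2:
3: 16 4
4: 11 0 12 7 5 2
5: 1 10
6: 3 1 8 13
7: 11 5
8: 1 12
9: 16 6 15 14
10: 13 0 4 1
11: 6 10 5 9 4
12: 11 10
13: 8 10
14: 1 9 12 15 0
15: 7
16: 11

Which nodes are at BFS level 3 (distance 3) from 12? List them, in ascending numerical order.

2, 3, 7, 8, 14, 15, 16

Level 0: 12
Level 1: 10, 11
Level 2: 0, 1, 4, 5, 6, 9, 13
Level 3: 2, 3, 7, 8, 14, 15, 16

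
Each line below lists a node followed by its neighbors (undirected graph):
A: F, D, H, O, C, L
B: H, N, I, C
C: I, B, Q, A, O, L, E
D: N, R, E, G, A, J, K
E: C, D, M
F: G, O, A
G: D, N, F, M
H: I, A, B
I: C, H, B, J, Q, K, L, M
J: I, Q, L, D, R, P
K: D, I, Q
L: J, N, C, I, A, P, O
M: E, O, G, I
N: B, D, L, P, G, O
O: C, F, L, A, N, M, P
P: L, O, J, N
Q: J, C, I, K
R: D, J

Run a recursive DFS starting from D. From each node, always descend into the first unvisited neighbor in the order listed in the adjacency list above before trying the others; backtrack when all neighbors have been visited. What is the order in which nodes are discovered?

D, N, B, H, I, C, Q, J, L, A, F, G, M, E, O, P, R, K

Visit D
D → N
N → B
B → H
H → I
I → C
C → Q
Q → J
J → L
L → A
A → F
F → G
G → M
M → E
M → O
O → P
J → R
Q → K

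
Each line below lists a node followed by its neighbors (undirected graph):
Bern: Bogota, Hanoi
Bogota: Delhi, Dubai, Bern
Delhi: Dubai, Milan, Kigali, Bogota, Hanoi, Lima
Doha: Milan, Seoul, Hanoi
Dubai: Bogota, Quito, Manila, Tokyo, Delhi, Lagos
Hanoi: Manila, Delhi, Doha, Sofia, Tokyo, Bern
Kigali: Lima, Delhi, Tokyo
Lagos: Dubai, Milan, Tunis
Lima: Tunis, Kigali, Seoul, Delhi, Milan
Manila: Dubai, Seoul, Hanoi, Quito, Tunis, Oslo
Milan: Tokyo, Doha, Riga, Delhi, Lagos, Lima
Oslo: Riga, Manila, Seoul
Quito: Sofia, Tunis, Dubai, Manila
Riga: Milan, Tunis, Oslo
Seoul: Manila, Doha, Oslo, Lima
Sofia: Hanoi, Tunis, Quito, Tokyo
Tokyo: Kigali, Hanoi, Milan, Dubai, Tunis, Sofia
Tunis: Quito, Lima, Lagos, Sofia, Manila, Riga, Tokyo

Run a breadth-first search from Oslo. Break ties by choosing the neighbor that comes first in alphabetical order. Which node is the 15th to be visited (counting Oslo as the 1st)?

Visit Oslo; enqueue Manila, Riga, Seoul → queue [Manila, Riga, Seoul]
Visit Manila; enqueue Dubai, Hanoi, Quito, Tunis → queue [Riga, Seoul, Dubai, Hanoi, Quito, Tunis]
Visit Riga; enqueue Milan → queue [Seoul, Dubai, Hanoi, Quito, Tunis, Milan]
Visit Seoul; enqueue Doha, Lima → queue [Dubai, Hanoi, Quito, Tunis, Milan, Doha, Lima]
Visit Dubai; enqueue Bogota, Delhi, Lagos, Tokyo → queue [Hanoi, Quito, Tunis, Milan, Doha, Lima, Bogota, Delhi, Lagos, Tokyo]
Visit Hanoi; enqueue Bern, Sofia → queue [Quito, Tunis, Milan, Doha, Lima, Bogota, Delhi, Lagos, Tokyo, Bern, Sofia]
Visit Quito → queue [Tunis, Milan, Doha, Lima, Bogota, Delhi, Lagos, Tokyo, Bern, Sofia]
Visit Tunis → queue [Milan, Doha, Lima, Bogota, Delhi, Lagos, Tokyo, Bern, Sofia]
Visit Milan → queue [Doha, Lima, Bogota, Delhi, Lagos, Tokyo, Bern, Sofia]
Visit Doha → queue [Lima, Bogota, Delhi, Lagos, Tokyo, Bern, Sofia]
Visit Lima; enqueue Kigali → queue [Bogota, Delhi, Lagos, Tokyo, Bern, Sofia, Kigali]
Visit Bogota → queue [Delhi, Lagos, Tokyo, Bern, Sofia, Kigali]
Visit Delhi → queue [Lagos, Tokyo, Bern, Sofia, Kigali]
Visit Lagos → queue [Tokyo, Bern, Sofia, Kigali]
Visit Tokyo → queue [Bern, Sofia, Kigali]
Visit Bern → queue [Sofia, Kigali]
Visit Sofia → queue [Kigali]
Visit Kigali → queue []

Visit order: Oslo, Manila, Riga, Seoul, Dubai, Hanoi, Quito, Tunis, Milan, Doha, Lima, Bogota, Delhi, Lagos, Tokyo, Bern, Sofia, Kigali

Tokyo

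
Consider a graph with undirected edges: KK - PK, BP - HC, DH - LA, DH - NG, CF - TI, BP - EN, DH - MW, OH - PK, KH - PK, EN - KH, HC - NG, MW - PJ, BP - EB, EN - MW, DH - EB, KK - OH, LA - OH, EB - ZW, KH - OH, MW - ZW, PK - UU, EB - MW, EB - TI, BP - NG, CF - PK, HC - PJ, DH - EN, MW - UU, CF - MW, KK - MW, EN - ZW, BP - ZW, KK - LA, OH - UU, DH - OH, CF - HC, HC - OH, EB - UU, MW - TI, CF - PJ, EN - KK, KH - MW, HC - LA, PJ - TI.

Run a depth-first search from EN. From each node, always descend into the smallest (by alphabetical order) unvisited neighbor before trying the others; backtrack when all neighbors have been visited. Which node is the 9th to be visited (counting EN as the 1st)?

KH

Visit EN
EN → BP
BP → EB
EB → DH
DH → LA
LA → HC
HC → CF
CF → MW
MW → KH
KH → OH
OH → KK
KK → PK
PK → UU
MW → PJ
PJ → TI
MW → ZW
HC → NG

Visit order: EN, BP, EB, DH, LA, HC, CF, MW, KH, OH, KK, PK, UU, PJ, TI, ZW, NG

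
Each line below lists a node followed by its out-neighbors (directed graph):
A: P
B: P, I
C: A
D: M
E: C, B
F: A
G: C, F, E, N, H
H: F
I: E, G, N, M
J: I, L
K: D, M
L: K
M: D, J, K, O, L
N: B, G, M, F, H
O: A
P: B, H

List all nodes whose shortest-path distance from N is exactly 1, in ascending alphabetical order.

B, F, G, H, M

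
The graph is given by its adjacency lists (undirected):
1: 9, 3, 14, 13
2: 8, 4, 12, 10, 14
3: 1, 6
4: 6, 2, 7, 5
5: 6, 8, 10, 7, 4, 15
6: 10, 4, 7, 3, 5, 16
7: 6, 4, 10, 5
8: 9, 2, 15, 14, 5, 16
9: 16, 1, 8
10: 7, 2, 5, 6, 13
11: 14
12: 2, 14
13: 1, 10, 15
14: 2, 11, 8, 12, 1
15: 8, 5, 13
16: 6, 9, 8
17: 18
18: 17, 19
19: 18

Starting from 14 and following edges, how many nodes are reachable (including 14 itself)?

BFS from 14 visits: 14, 1, 2, 8, 11, 12, 3, 9, 13, 4, 10, 5, 15, 16, 6, 7
Reachable nodes: 16 of 19 total.

16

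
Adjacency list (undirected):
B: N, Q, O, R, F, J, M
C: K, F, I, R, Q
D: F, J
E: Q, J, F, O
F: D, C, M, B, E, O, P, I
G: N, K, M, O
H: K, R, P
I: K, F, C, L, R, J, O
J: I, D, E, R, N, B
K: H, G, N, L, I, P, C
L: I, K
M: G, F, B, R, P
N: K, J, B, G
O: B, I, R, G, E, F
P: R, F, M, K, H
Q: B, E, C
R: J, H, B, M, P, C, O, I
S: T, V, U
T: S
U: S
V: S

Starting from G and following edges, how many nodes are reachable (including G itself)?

17

BFS from G visits: G, N, K, M, O, J, B, H, L, I, P, C, F, R, E, D, Q
Reachable nodes: 17 of 21 total.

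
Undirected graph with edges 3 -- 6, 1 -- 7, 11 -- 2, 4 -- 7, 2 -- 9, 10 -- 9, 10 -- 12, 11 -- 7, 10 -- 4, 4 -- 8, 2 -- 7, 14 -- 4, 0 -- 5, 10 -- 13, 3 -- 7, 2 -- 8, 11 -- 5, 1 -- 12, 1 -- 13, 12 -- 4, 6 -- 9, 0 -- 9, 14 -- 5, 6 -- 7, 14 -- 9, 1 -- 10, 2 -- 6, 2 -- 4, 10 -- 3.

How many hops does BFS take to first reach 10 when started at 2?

Level 0: 2
Level 1: 4, 6, 7, 8, 9, 11
Level 2: 0, 1, 3, 5, 10, 12, 14
Level 3: 13
10 first appears at level 2.

2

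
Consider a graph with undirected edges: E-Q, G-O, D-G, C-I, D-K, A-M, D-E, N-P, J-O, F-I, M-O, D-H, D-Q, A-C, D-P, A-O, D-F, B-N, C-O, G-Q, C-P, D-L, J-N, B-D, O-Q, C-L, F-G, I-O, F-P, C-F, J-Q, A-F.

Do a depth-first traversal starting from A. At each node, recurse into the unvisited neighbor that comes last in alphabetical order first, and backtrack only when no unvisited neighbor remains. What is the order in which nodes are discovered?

A O Q J N P F I C L D K H G E B M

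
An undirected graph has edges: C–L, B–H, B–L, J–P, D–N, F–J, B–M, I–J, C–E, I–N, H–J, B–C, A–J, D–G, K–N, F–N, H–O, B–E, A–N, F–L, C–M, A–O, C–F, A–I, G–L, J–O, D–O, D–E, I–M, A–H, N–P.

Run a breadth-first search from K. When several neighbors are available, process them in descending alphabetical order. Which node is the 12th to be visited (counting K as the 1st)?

O

Visit K; enqueue N → queue [N]
Visit N; enqueue P, I, F, D, A → queue [P, I, F, D, A]
Visit P; enqueue J → queue [I, F, D, A, J]
Visit I; enqueue M → queue [F, D, A, J, M]
Visit F; enqueue L, C → queue [D, A, J, M, L, C]
Visit D; enqueue O, G, E → queue [A, J, M, L, C, O, G, E]
Visit A; enqueue H → queue [J, M, L, C, O, G, E, H]
Visit J → queue [M, L, C, O, G, E, H]
Visit M; enqueue B → queue [L, C, O, G, E, H, B]
Visit L → queue [C, O, G, E, H, B]
Visit C → queue [O, G, E, H, B]
Visit O → queue [G, E, H, B]
Visit G → queue [E, H, B]
Visit E → queue [H, B]
Visit H → queue [B]
Visit B → queue []

Visit order: K, N, P, I, F, D, A, J, M, L, C, O, G, E, H, B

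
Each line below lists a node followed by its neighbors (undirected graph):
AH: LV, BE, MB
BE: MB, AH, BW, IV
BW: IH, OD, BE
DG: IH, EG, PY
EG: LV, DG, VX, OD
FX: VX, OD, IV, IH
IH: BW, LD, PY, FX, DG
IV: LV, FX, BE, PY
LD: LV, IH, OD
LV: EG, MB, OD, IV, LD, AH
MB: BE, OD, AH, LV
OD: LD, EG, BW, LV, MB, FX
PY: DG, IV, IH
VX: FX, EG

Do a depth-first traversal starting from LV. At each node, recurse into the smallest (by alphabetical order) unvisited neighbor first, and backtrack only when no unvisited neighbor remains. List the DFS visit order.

LV -> AH -> BE -> BW -> IH -> DG -> EG -> OD -> FX -> IV -> PY -> VX -> LD -> MB

Visit LV
LV → AH
AH → BE
BE → BW
BW → IH
IH → DG
DG → EG
EG → OD
OD → FX
FX → IV
IV → PY
FX → VX
OD → LD
OD → MB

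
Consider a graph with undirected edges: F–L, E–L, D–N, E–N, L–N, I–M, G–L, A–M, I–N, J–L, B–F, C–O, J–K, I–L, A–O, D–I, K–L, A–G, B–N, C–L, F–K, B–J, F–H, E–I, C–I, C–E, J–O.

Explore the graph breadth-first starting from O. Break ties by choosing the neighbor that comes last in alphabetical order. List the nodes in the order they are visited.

O, J, C, A, L, K, B, I, E, M, G, N, F, D, H

Visit O; enqueue J, C, A → queue [J, C, A]
Visit J; enqueue L, K, B → queue [C, A, L, K, B]
Visit C; enqueue I, E → queue [A, L, K, B, I, E]
Visit A; enqueue M, G → queue [L, K, B, I, E, M, G]
Visit L; enqueue N, F → queue [K, B, I, E, M, G, N, F]
Visit K → queue [B, I, E, M, G, N, F]
Visit B → queue [I, E, M, G, N, F]
Visit I; enqueue D → queue [E, M, G, N, F, D]
Visit E → queue [M, G, N, F, D]
Visit M → queue [G, N, F, D]
Visit G → queue [N, F, D]
Visit N → queue [F, D]
Visit F; enqueue H → queue [D, H]
Visit D → queue [H]
Visit H → queue []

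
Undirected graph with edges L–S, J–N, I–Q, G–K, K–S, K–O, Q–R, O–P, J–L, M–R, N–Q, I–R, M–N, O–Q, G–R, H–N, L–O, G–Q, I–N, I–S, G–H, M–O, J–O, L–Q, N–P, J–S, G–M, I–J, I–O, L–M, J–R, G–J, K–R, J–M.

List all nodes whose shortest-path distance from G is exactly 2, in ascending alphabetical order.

I, L, N, O, S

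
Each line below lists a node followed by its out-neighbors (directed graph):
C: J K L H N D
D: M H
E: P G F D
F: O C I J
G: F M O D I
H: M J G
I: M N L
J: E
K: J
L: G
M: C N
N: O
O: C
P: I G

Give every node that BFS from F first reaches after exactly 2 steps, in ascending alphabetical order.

D, E, H, K, L, M, N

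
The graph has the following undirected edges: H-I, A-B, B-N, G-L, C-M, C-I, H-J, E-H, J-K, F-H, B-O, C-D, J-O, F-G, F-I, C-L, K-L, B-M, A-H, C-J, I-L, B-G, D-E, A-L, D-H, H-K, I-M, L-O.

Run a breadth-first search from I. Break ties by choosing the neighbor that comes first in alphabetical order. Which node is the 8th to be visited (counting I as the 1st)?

J

Visit I; enqueue C, F, H, L, M → queue [C, F, H, L, M]
Visit C; enqueue D, J → queue [F, H, L, M, D, J]
Visit F; enqueue G → queue [H, L, M, D, J, G]
Visit H; enqueue A, E, K → queue [L, M, D, J, G, A, E, K]
Visit L; enqueue O → queue [M, D, J, G, A, E, K, O]
Visit M; enqueue B → queue [D, J, G, A, E, K, O, B]
Visit D → queue [J, G, A, E, K, O, B]
Visit J → queue [G, A, E, K, O, B]
Visit G → queue [A, E, K, O, B]
Visit A → queue [E, K, O, B]
Visit E → queue [K, O, B]
Visit K → queue [O, B]
Visit O → queue [B]
Visit B; enqueue N → queue [N]
Visit N → queue []

Visit order: I, C, F, H, L, M, D, J, G, A, E, K, O, B, N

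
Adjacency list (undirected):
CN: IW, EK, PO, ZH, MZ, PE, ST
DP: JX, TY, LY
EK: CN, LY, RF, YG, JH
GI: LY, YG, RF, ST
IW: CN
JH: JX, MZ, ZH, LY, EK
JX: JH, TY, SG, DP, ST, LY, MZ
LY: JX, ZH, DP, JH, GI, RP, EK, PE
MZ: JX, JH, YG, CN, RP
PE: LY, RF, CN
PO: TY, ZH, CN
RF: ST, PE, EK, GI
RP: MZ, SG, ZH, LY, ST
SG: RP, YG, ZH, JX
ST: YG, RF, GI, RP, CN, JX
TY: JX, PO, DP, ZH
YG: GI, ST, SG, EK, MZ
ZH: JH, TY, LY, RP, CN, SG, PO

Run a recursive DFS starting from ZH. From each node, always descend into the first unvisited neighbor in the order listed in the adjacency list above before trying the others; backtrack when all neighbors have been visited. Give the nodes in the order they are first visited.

Visit ZH
ZH → JH
JH → JX
JX → TY
TY → PO
PO → CN
CN → IW
CN → EK
EK → LY
LY → DP
LY → GI
GI → YG
YG → ST
ST → RF
RF → PE
ST → RP
RP → MZ
RP → SG

ZH → JH → JX → TY → PO → CN → IW → EK → LY → DP → GI → YG → ST → RF → PE → RP → MZ → SG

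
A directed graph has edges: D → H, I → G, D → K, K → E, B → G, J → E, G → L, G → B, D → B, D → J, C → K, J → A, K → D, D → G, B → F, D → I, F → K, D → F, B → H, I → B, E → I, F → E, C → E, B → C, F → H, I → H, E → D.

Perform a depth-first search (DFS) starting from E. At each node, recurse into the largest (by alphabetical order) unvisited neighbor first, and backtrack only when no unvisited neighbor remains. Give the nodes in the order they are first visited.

Visit E
E → I
I → H
I → G
G → L
G → B
B → F
F → K
K → D
D → J
J → A
B → C

E -> I -> H -> G -> L -> B -> F -> K -> D -> J -> A -> C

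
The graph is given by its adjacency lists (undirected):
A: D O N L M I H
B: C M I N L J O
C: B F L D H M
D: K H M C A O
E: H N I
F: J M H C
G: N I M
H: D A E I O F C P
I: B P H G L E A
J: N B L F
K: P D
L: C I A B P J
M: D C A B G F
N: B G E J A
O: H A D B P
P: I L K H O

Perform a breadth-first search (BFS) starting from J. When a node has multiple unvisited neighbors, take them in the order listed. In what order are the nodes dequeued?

J N B L F G E A C M I O P H D K

Visit J; enqueue N, B, L, F → queue [N, B, L, F]
Visit N; enqueue G, E, A → queue [B, L, F, G, E, A]
Visit B; enqueue C, M, I, O → queue [L, F, G, E, A, C, M, I, O]
Visit L; enqueue P → queue [F, G, E, A, C, M, I, O, P]
Visit F; enqueue H → queue [G, E, A, C, M, I, O, P, H]
Visit G → queue [E, A, C, M, I, O, P, H]
Visit E → queue [A, C, M, I, O, P, H]
Visit A; enqueue D → queue [C, M, I, O, P, H, D]
Visit C → queue [M, I, O, P, H, D]
Visit M → queue [I, O, P, H, D]
Visit I → queue [O, P, H, D]
Visit O → queue [P, H, D]
Visit P; enqueue K → queue [H, D, K]
Visit H → queue [D, K]
Visit D → queue [K]
Visit K → queue []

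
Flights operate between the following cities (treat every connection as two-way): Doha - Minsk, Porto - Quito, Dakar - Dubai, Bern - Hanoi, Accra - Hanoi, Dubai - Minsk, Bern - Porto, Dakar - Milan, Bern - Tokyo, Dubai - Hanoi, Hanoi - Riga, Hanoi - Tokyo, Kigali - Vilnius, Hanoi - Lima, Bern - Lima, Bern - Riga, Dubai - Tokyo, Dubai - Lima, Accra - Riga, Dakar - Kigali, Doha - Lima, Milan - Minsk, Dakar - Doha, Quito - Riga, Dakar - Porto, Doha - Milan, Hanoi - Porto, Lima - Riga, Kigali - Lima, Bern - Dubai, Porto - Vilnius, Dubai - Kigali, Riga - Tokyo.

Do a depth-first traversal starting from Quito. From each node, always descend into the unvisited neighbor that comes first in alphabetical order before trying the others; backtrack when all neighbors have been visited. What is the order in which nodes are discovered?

Visit Quito
Quito → Porto
Porto → Bern
Bern → Dubai
Dubai → Dakar
Dakar → Doha
Doha → Lima
Lima → Hanoi
Hanoi → Accra
Accra → Riga
Riga → Tokyo
Lima → Kigali
Kigali → Vilnius
Doha → Milan
Milan → Minsk

Quito -> Porto -> Bern -> Dubai -> Dakar -> Doha -> Lima -> Hanoi -> Accra -> Riga -> Tokyo -> Kigali -> Vilnius -> Milan -> Minsk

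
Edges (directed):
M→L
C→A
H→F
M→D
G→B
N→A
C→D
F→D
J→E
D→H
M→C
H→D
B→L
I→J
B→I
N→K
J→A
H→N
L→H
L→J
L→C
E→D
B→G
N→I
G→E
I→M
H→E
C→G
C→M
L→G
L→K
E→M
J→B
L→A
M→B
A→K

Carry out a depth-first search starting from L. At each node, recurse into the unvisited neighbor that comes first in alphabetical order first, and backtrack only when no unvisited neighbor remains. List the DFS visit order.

L, A, K, C, D, H, E, M, B, G, I, J, F, N

Visit L
L → A
A → K
L → C
C → D
D → H
H → E
E → M
M → B
B → G
B → I
I → J
H → F
H → N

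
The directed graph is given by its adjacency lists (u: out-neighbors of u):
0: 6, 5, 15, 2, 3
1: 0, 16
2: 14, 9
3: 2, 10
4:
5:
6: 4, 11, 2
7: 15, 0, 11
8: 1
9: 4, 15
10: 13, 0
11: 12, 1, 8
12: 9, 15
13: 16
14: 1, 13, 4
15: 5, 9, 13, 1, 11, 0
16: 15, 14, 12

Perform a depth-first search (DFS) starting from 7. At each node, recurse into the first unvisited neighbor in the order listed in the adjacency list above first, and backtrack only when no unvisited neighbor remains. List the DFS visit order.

Visit 7
7 → 15
15 → 5
15 → 9
9 → 4
15 → 13
13 → 16
16 → 14
14 → 1
1 → 0
0 → 6
6 → 11
11 → 12
11 → 8
6 → 2
0 → 3
3 → 10

7, 15, 5, 9, 4, 13, 16, 14, 1, 0, 6, 11, 12, 8, 2, 3, 10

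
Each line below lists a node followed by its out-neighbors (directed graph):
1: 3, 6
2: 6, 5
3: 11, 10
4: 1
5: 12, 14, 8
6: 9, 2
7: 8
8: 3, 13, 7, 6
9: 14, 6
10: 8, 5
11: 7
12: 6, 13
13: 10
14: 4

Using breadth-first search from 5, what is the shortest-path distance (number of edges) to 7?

Level 0: 5
Level 1: 8, 12, 14
Level 2: 3, 4, 6, 7, 13
Level 3: 1, 2, 9, 10, 11
7 first appears at level 2.

2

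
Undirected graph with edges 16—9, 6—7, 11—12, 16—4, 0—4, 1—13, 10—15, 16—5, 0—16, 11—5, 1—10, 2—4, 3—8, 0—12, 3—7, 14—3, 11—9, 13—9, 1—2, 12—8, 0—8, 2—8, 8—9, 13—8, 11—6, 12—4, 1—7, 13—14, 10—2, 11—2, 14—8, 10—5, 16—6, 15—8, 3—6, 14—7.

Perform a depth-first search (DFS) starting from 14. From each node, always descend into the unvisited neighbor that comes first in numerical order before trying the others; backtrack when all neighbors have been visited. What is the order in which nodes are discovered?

Visit 14
14 → 3
3 → 6
6 → 7
7 → 1
1 → 2
2 → 4
4 → 0
0 → 8
8 → 9
9 → 11
11 → 5
5 → 10
10 → 15
5 → 16
11 → 12
9 → 13

14 -> 3 -> 6 -> 7 -> 1 -> 2 -> 4 -> 0 -> 8 -> 9 -> 11 -> 5 -> 10 -> 15 -> 16 -> 12 -> 13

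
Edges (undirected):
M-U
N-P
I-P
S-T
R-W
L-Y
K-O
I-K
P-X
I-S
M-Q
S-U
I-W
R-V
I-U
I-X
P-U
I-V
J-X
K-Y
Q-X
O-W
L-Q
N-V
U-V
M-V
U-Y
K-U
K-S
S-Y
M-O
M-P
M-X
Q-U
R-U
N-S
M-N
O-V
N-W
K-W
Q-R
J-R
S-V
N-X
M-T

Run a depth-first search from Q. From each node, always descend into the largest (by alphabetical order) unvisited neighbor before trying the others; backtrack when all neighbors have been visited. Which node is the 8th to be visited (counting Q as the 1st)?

R

Visit Q
Q → X
X → P
P → U
U → Y
Y → S
S → V
V → R
R → W
W → O
O → M
M → T
M → N
O → K
K → I
R → J
Y → L

Visit order: Q, X, P, U, Y, S, V, R, W, O, M, T, N, K, I, J, L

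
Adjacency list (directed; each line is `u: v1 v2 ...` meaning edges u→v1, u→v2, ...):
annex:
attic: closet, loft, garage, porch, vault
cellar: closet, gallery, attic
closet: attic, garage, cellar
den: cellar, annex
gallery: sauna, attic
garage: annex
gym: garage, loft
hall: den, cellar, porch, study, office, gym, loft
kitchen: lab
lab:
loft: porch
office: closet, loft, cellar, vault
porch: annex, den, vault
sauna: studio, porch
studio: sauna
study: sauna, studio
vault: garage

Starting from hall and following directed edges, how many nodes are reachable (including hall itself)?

16

BFS from hall visits: hall, cellar, den, gym, loft, office, porch, study, attic, closet, gallery, annex, garage, vault, sauna, studio
Reachable nodes: 16 of 18 total.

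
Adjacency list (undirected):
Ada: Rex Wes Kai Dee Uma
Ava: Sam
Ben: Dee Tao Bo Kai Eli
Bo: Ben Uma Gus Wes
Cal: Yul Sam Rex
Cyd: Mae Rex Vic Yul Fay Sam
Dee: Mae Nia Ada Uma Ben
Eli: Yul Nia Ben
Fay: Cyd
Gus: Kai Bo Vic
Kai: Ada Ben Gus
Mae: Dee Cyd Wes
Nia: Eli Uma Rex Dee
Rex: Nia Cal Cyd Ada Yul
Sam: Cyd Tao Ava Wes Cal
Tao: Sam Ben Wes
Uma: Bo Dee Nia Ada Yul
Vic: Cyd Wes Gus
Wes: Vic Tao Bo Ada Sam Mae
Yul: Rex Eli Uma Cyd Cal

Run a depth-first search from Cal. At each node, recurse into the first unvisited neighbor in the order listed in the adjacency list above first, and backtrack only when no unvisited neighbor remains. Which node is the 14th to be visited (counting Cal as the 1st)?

Ava

Visit Cal
Cal → Yul
Yul → Rex
Rex → Nia
Nia → Eli
Eli → Ben
Ben → Dee
Dee → Mae
Mae → Cyd
Cyd → Vic
Vic → Wes
Wes → Tao
Tao → Sam
Sam → Ava
Wes → Bo
Bo → Uma
Uma → Ada
Ada → Kai
Kai → Gus
Cyd → Fay

Visit order: Cal, Yul, Rex, Nia, Eli, Ben, Dee, Mae, Cyd, Vic, Wes, Tao, Sam, Ava, Bo, Uma, Ada, Kai, Gus, Fay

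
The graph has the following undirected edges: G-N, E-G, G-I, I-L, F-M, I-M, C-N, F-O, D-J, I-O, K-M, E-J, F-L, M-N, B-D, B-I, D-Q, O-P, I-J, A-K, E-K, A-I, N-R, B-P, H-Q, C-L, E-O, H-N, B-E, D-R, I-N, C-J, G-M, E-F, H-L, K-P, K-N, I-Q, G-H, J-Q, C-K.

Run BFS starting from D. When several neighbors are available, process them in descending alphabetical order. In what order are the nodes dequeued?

D R Q J B N I H E C P M K G O L A F

Visit D; enqueue R, Q, J, B → queue [R, Q, J, B]
Visit R; enqueue N → queue [Q, J, B, N]
Visit Q; enqueue I, H → queue [J, B, N, I, H]
Visit J; enqueue E, C → queue [B, N, I, H, E, C]
Visit B; enqueue P → queue [N, I, H, E, C, P]
Visit N; enqueue M, K, G → queue [I, H, E, C, P, M, K, G]
Visit I; enqueue O, L, A → queue [H, E, C, P, M, K, G, O, L, A]
Visit H → queue [E, C, P, M, K, G, O, L, A]
Visit E; enqueue F → queue [C, P, M, K, G, O, L, A, F]
Visit C → queue [P, M, K, G, O, L, A, F]
Visit P → queue [M, K, G, O, L, A, F]
Visit M → queue [K, G, O, L, A, F]
Visit K → queue [G, O, L, A, F]
Visit G → queue [O, L, A, F]
Visit O → queue [L, A, F]
Visit L → queue [A, F]
Visit A → queue [F]
Visit F → queue []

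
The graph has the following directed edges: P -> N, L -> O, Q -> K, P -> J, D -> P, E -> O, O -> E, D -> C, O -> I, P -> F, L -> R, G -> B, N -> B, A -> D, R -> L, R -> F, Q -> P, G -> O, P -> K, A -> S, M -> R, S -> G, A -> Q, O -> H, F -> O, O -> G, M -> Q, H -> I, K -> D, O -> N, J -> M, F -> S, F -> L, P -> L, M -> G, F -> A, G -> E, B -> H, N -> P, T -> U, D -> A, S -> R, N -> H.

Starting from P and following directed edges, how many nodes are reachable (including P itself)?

BFS from P visits: P, N, L, K, J, F, H, B, R, O, D, M, S, A, I, G, E, C, Q
Reachable nodes: 19 of 21 total.

19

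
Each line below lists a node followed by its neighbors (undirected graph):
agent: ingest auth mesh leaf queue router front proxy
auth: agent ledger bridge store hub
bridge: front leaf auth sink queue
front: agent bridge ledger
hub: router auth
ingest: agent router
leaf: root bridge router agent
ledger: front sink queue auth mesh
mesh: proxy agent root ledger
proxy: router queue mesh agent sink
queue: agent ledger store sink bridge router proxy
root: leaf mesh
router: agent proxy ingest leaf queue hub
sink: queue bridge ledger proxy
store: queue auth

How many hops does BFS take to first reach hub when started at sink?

3

Level 0: sink
Level 1: bridge, ledger, proxy, queue
Level 2: agent, auth, front, leaf, mesh, router, store
Level 3: hub, ingest, root
hub first appears at level 3.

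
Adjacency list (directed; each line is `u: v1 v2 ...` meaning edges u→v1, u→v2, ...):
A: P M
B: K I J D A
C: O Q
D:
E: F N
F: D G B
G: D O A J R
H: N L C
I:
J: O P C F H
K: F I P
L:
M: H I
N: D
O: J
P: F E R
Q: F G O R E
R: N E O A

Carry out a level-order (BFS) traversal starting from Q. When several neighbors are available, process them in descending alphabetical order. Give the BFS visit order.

Visit Q; enqueue R, O, G, F, E → queue [R, O, G, F, E]
Visit R; enqueue N, A → queue [O, G, F, E, N, A]
Visit O; enqueue J → queue [G, F, E, N, A, J]
Visit G; enqueue D → queue [F, E, N, A, J, D]
Visit F; enqueue B → queue [E, N, A, J, D, B]
Visit E → queue [N, A, J, D, B]
Visit N → queue [A, J, D, B]
Visit A; enqueue P, M → queue [J, D, B, P, M]
Visit J; enqueue H, C → queue [D, B, P, M, H, C]
Visit D → queue [B, P, M, H, C]
Visit B; enqueue K, I → queue [P, M, H, C, K, I]
Visit P → queue [M, H, C, K, I]
Visit M → queue [H, C, K, I]
Visit H; enqueue L → queue [C, K, I, L]
Visit C → queue [K, I, L]
Visit K → queue [I, L]
Visit I → queue [L]
Visit L → queue []

Q → R → O → G → F → E → N → A → J → D → B → P → M → H → C → K → I → L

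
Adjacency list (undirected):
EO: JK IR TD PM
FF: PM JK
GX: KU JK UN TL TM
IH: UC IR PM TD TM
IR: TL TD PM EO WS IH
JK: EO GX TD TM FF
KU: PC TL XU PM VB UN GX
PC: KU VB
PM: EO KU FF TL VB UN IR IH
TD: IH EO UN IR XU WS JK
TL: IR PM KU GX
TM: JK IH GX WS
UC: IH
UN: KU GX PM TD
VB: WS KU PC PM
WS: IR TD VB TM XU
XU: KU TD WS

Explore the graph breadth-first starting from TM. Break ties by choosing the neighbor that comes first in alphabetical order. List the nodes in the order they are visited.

TM, GX, IH, JK, WS, KU, TL, UN, IR, PM, TD, UC, EO, FF, VB, XU, PC

Visit TM; enqueue GX, IH, JK, WS → queue [GX, IH, JK, WS]
Visit GX; enqueue KU, TL, UN → queue [IH, JK, WS, KU, TL, UN]
Visit IH; enqueue IR, PM, TD, UC → queue [JK, WS, KU, TL, UN, IR, PM, TD, UC]
Visit JK; enqueue EO, FF → queue [WS, KU, TL, UN, IR, PM, TD, UC, EO, FF]
Visit WS; enqueue VB, XU → queue [KU, TL, UN, IR, PM, TD, UC, EO, FF, VB, XU]
Visit KU; enqueue PC → queue [TL, UN, IR, PM, TD, UC, EO, FF, VB, XU, PC]
Visit TL → queue [UN, IR, PM, TD, UC, EO, FF, VB, XU, PC]
Visit UN → queue [IR, PM, TD, UC, EO, FF, VB, XU, PC]
Visit IR → queue [PM, TD, UC, EO, FF, VB, XU, PC]
Visit PM → queue [TD, UC, EO, FF, VB, XU, PC]
Visit TD → queue [UC, EO, FF, VB, XU, PC]
Visit UC → queue [EO, FF, VB, XU, PC]
Visit EO → queue [FF, VB, XU, PC]
Visit FF → queue [VB, XU, PC]
Visit VB → queue [XU, PC]
Visit XU → queue [PC]
Visit PC → queue []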